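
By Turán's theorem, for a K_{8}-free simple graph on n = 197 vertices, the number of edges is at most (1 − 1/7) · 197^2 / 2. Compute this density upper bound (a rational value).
Turán density bound = (6/7) · 197^2/2 = 116427/7 ≈ 16632.4286

Turán's theorem: ex(n, K_{r+1}) is achieved by the complete r-partite Turán graph T(n, r) with parts as balanced as possible, and is at most (1 − 1/r) · n^2/2. For r = 7, n = 197: the density bound is (6/7) · 38809/2 = 116427/7 ≈ 16632.4286. The integer-valued extremum is e(T(197, 7)) = 16632, which is strictly less than the density bound 116427/7 since 7 ∤ 197 (the parts of T(197, 7) cannot all be equal).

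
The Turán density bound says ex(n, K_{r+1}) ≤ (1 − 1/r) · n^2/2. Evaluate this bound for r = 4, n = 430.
Turán density bound = (3/4) · 430^2/2 = 138675/2 ≈ 69337.5

Turán's theorem: ex(n, K_{r+1}) is achieved by the complete r-partite Turán graph T(n, r) with parts as balanced as possible, and is at most (1 − 1/r) · n^2/2. For r = 4, n = 430: the density bound is (3/4) · 184900/2 = 138675/2 ≈ 69337.5. The integer-valued extremum is e(T(430, 4)) = 69337, which is strictly less than the density bound 138675/2 since 4 ∤ 430 (the parts of T(430, 4) cannot all be equal).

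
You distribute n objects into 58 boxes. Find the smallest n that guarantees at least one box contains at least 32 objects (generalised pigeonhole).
n = (32 − 1)·58 + 1 = 1799

By the generalised pigeonhole principle, to guarantee some box contains ≥ r objects we need more than (r − 1) · k objects total. Threshold: n = (r − 1) · k + 1. With r = 32 and k = 58: n = 31 · 58 + 1 = 1798 + 1 = 1799. For n = 1798 = 31 · 58, we can put exactly 31 objects in every box, avoiding 32 in any single one — so 1799 is tight.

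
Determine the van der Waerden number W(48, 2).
W(48, 2) = 48 + 1 = 49

A 2-term AP is any pair of integers, so a monochromatic 2-AP exists iff some colour is used at least twice. With 48 colours, the colouring i ↦ i on {1, ..., 48} uses each colour once, avoiding any monochromatic pair, so W(48, 2) > 48. For {1, ..., 49}, pigeonhole forces two integers of the same colour, which form a monochromatic 2-AP. Hence W(48, 2) = 49.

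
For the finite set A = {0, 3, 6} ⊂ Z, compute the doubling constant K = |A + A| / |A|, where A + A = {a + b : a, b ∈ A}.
K = |A + A| / |A| = 5/3

Enumerate A + A = {a + b : a, b ∈ A}. With |A| = 3, there are |A|^2 = 9 ordered sum pairs; collecting distinct values, A + A = {0, 3, 6, 9, 12}, so |A + A| = 5. Thus K = 5/3. Here |A + A| = 2|A| − 1 = 5, the minimum possible — so K = 5/3 is minimal, which holds iff A is an arithmetic progression.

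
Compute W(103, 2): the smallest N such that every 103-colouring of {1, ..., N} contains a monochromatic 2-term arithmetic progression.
W(103, 2) = 103 + 1 = 104

A 2-term AP is any pair of integers, so a monochromatic 2-AP exists iff some colour is used at least twice. With 103 colours, the colouring i ↦ i on {1, ..., 103} uses each colour once, avoiding any monochromatic pair, so W(103, 2) > 103. For {1, ..., 104}, pigeonhole forces two integers of the same colour, which form a monochromatic 2-AP. Hence W(103, 2) = 104.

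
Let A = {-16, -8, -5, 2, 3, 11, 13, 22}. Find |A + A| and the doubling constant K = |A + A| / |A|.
K = |A + A| / |A| = 28/8 = 7/2

Enumerate A + A = {a + b : a, b ∈ A}. With |A| = 8, there are |A|^2 = 64 ordered sum pairs; collecting distinct values, A + A = {-32, -24, -21, -16, -14, -13, -10, -6, -5, -3, -2, 3, 4, 5, 6, 8, 13, 14, 15, 16, 17, 22, 24, 25, 26, 33, 35, 44}, so |A + A| = 28. Thus K = 28/8 = 7/2. For comparison, the minimum possible |A + A| over all 8-element sets is 2·8 − 1 = 15 (so min K = 15/8), attained only by arithmetic progressions.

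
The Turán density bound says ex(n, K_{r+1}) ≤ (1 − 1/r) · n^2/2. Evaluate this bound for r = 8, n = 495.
Turán density bound = (7/8) · 495^2/2 = 1715175/16 ≈ 107198.4375

Turán's theorem: ex(n, K_{r+1}) is achieved by the complete r-partite Turán graph T(n, r) with parts as balanced as possible, and is at most (1 − 1/r) · n^2/2. For r = 8, n = 495: the density bound is (7/8) · 245025/2 = 1715175/16 ≈ 107198.4375. The integer-valued extremum is e(T(495, 8)) = 107198, which is strictly less than the density bound 1715175/16 since 8 ∤ 495 (the parts of T(495, 8) cannot all be equal).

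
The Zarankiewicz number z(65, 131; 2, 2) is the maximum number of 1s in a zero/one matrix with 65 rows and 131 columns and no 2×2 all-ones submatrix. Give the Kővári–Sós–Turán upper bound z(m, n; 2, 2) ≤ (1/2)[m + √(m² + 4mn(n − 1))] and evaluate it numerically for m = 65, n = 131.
z(65, 131; 2, 2) ≤ (1/2)[65 + √(65² + 4·65·131·130)] = (1/2)[65 + √4432025] = 1085.1188

Kővári–Sós–Turán: let r_1, ..., r_65 be the row sums and z = Σ r_i the total number of 1s. Each pair of columns can share at most one row with both entries 1 (else a 2×2 all-ones block appears), so Σ_i C(r_i, 2) ≤ C(131, 2) = 8515. By convexity Σ_i C(r_i, 2) ≥ 65·C(z/65, 2) = z(z − 65)/(2·65), giving z² − 65z − 65·131·130 ≤ 0 and hence z ≤ (1/2)[65 + √(4225 + 4·1106950)] = (1/2)[65 + √4432025] ≈ (1/2)(65 + 2105.2375) = 1085.1188.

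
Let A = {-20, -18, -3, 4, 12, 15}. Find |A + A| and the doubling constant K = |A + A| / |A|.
K = |A + A| / |A| = 20/6 = 10/3

Enumerate A + A = {a + b : a, b ∈ A}. With |A| = 6, there are |A|^2 = 36 ordered sum pairs; collecting distinct values, A + A = {-40, -38, -36, -23, -21, -16, -14, -8, -6, -5, -3, 1, 8, 9, 12, 16, 19, 24, 27, 30}, so |A + A| = 20. Thus K = 20/6 = 10/3. For comparison, the minimum possible |A + A| over all 6-element sets is 2·6 − 1 = 11 (so min K = 11/6), attained only by arithmetic progressions.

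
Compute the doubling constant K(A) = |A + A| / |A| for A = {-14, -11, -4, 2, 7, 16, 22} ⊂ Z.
K = |A + A| / |A| = 27/7

Enumerate A + A = {a + b : a, b ∈ A}. With |A| = 7, there are |A|^2 = 49 ordered sum pairs; collecting distinct values, A + A = {-28, -25, -22, -18, -15, -12, -9, -8, -7, -4, -2, 2, 3, 4, 5, 8, 9, 11, 12, 14, 18, 23, 24, 29, 32, 38, 44}, so |A + A| = 27. Thus K = 27/7. For comparison, the minimum possible |A + A| over all 7-element sets is 2·7 − 1 = 13 (so min K = 13/7), attained only by arithmetic progressions.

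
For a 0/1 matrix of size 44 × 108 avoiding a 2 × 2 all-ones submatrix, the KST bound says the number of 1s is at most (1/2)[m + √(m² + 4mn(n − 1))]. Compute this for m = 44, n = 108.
z(44, 108; 2, 2) ≤ (1/2)[44 + √(44² + 4·44·108·107)] = (1/2)[44 + √2035792] = 735.4059

Kővári–Sós–Turán: let r_1, ..., r_44 be the row sums and z = Σ r_i the total number of 1s. Each pair of columns can share at most one row with both entries 1 (else a 2×2 all-ones block appears), so Σ_i C(r_i, 2) ≤ C(108, 2) = 5778. By convexity Σ_i C(r_i, 2) ≥ 44·C(z/44, 2) = z(z − 44)/(2·44), giving z² − 44z − 44·108·107 ≤ 0 and hence z ≤ (1/2)[44 + √(1936 + 4·508464)] = (1/2)[44 + √2035792] ≈ (1/2)(44 + 1426.8118) = 735.4059.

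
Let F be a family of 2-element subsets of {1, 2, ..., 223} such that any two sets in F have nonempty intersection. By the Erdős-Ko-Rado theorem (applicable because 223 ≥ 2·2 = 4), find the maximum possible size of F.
max |F| = C(222, 1) = 222

The Erdős-Ko-Rado theorem states: for n ≥ 2k, an intersecting family of k-subsets of an n-element set has size at most C(n − 1, k − 1), with equality for 'star' families {A ⊆ [n] : |A| = k, i ∈ A} (fix an element i). For n = 223, k = 2: C(222, 1) = 222.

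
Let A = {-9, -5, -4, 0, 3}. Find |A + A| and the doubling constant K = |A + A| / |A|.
K = |A + A| / |A| = 14/5

Enumerate A + A = {a + b : a, b ∈ A}. With |A| = 5, there are |A|^2 = 25 ordered sum pairs; collecting distinct values, A + A = {-18, -14, -13, -10, -9, -8, -6, -5, -4, -2, -1, 0, 3, 6}, so |A + A| = 14. Thus K = 14/5. For comparison, the minimum possible |A + A| over all 5-element sets is 2·5 − 1 = 9 (so min K = 9/5), attained only by arithmetic progressions.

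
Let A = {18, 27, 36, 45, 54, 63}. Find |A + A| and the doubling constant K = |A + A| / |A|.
K = |A + A| / |A| = 11/6

Enumerate A + A = {a + b : a, b ∈ A}. With |A| = 6, there are |A|^2 = 36 ordered sum pairs; collecting distinct values, A + A = {36, 45, 54, 63, 72, 81, 90, 99, 108, 117, 126}, so |A + A| = 11. Thus K = 11/6. Here |A + A| = 2|A| − 1 = 11, the minimum possible — so K = 11/6 is minimal, which holds iff A is an arithmetic progression.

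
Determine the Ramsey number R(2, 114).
R(2, 114) = 114

R(2, k) = k for all k ≥ 2: in a 2-colouring of K_k, either some edge is red (a red K_2) or all edges are blue (a blue K_k). And K_{113} coloured all-blue has no blue K_114, so R(2, 114) > 113. Hence R(2, 114) = 114.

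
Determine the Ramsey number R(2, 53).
R(2, 53) = 53

R(2, k) = k for all k ≥ 2: in a 2-colouring of K_k, either some edge is red (a red K_2) or all edges are blue (a blue K_k). And K_{52} coloured all-blue has no blue K_53, so R(2, 53) > 52. Hence R(2, 53) = 53.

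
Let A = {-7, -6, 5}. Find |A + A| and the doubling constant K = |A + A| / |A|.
K = |A + A| / |A| = 6/3 = 2

Enumerate A + A = {a + b : a, b ∈ A}. With |A| = 3, there are |A|^2 = 9 ordered sum pairs; collecting distinct values, A + A = {-14, -13, -12, -2, -1, 10}, so |A + A| = 6. Thus K = 6/3 = 2. For comparison, the minimum possible |A + A| over all 3-element sets is 2·3 − 1 = 5 (so min K = 5/3), attained only by arithmetic progressions.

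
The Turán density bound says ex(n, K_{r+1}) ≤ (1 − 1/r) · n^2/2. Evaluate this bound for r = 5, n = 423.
Turán density bound = (4/5) · 423^2/2 = 357858/5 ≈ 71571.6

Turán's theorem: ex(n, K_{r+1}) is achieved by the complete r-partite Turán graph T(n, r) with parts as balanced as possible, and is at most (1 − 1/r) · n^2/2. For r = 5, n = 423: the density bound is (4/5) · 178929/2 = 357858/5 ≈ 71571.6. The integer-valued extremum is e(T(423, 5)) = 71571, which is strictly less than the density bound 357858/5 since 5 ∤ 423 (the parts of T(423, 5) cannot all be equal).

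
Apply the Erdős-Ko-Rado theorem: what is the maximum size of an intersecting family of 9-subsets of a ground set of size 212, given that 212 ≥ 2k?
max |F| = C(211, 8) = 85194673325190

The Erdős-Ko-Rado theorem states: for n ≥ 2k, an intersecting family of k-subsets of an n-element set has size at most C(n − 1, k − 1), with equality for 'star' families {A ⊆ [n] : |A| = k, i ∈ A} (fix an element i). For n = 212, k = 9: C(211, 8) = 85194673325190.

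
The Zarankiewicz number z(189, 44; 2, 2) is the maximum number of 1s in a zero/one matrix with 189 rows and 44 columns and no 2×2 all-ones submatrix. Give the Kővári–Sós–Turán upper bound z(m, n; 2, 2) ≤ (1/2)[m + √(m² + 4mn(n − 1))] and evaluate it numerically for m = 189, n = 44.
z(189, 44; 2, 2) ≤ (1/2)[189 + √(189² + 4·189·44·43)] = (1/2)[189 + √1466073] = 699.9075

Kővári–Sós–Turán: let r_1, ..., r_189 be the row sums and z = Σ r_i the total number of 1s. Each pair of columns can share at most one row with both entries 1 (else a 2×2 all-ones block appears), so Σ_i C(r_i, 2) ≤ C(44, 2) = 946. By convexity Σ_i C(r_i, 2) ≥ 189·C(z/189, 2) = z(z − 189)/(2·189), giving z² − 189z − 189·44·43 ≤ 0 and hence z ≤ (1/2)[189 + √(35721 + 4·357588)] = (1/2)[189 + √1466073] ≈ (1/2)(189 + 1210.815) = 699.9075.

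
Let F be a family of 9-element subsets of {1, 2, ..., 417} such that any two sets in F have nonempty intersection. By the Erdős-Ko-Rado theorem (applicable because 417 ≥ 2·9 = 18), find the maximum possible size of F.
max |F| = C(416, 8) = 20788229335792620

The Erdős-Ko-Rado theorem states: for n ≥ 2k, an intersecting family of k-subsets of an n-element set has size at most C(n − 1, k − 1), with equality for 'star' families {A ⊆ [n] : |A| = k, i ∈ A} (fix an element i). For n = 417, k = 9: C(416, 8) = 20788229335792620.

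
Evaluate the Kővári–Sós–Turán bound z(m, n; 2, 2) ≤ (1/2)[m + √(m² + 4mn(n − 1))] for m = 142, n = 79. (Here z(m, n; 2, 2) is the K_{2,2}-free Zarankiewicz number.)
z(142, 79; 2, 2) ≤ (1/2)[142 + √(142² + 4·142·79·78)] = (1/2)[142 + √3520180] = 1009.1071

Kővári–Sós–Turán: let r_1, ..., r_142 be the row sums and z = Σ r_i the total number of 1s. Each pair of columns can share at most one row with both entries 1 (else a 2×2 all-ones block appears), so Σ_i C(r_i, 2) ≤ C(79, 2) = 3081. By convexity Σ_i C(r_i, 2) ≥ 142·C(z/142, 2) = z(z − 142)/(2·142), giving z² − 142z − 142·79·78 ≤ 0 and hence z ≤ (1/2)[142 + √(20164 + 4·875004)] = (1/2)[142 + √3520180] ≈ (1/2)(142 + 1876.2143) = 1009.1071.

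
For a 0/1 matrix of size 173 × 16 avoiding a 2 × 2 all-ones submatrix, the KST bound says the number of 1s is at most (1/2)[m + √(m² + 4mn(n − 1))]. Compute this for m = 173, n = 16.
z(173, 16; 2, 2) ≤ (1/2)[173 + √(173² + 4·173·16·15)] = (1/2)[173 + √196009] = 307.8645

Kővári–Sós–Turán: let r_1, ..., r_173 be the row sums and z = Σ r_i the total number of 1s. Each pair of columns can share at most one row with both entries 1 (else a 2×2 all-ones block appears), so Σ_i C(r_i, 2) ≤ C(16, 2) = 120. By convexity Σ_i C(r_i, 2) ≥ 173·C(z/173, 2) = z(z − 173)/(2·173), giving z² − 173z − 173·16·15 ≤ 0 and hence z ≤ (1/2)[173 + √(29929 + 4·41520)] = (1/2)[173 + √196009] ≈ (1/2)(173 + 442.729) = 307.8645.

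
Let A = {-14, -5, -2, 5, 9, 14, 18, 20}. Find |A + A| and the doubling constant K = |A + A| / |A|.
K = |A + A| / |A| = 32/8 = 4

Enumerate A + A = {a + b : a, b ∈ A}. With |A| = 8, there are |A|^2 = 64 ordered sum pairs; collecting distinct values, A + A = {-28, -19, -16, -10, -9, -7, -5, -4, 0, 3, 4, 6, 7, 9, 10, 12, 13, 14, 15, 16, 18, 19, 23, 25, 27, 28, 29, 32, 34, 36, 38, 40}, so |A + A| = 32. Thus K = 32/8 = 4. For comparison, the minimum possible |A + A| over all 8-element sets is 2·8 − 1 = 15 (so min K = 15/8), attained only by arithmetic progressions.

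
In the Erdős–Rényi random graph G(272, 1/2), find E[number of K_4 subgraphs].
E[# K_4] = C(272, 4) · (1/2)^C(4, 2) = 223070940 / 2^6 = 55767735/16 = 3485483.4375

For each 4-subset S of vertices (there are C(272, 4) = 223070940 such S), let X_S = 1 if S induces a K_4 (all C(4, 2) = 6 edges present). Then P(X_S = 1) = (1/2)^6 = 1/64. By linearity of expectation, E[# K_4] = C(272, 4) · (1/2)^6 = 223070940 / 64 = 55767735/16 = 3485483.4375.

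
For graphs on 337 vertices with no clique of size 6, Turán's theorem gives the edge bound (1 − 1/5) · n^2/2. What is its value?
Turán density bound = (4/5) · 337^2/2 = 227138/5 ≈ 45427.6

Turán's theorem: ex(n, K_{r+1}) is achieved by the complete r-partite Turán graph T(n, r) with parts as balanced as possible, and is at most (1 − 1/r) · n^2/2. For r = 5, n = 337: the density bound is (4/5) · 113569/2 = 227138/5 ≈ 45427.6. The integer-valued extremum is e(T(337, 5)) = 45427, which is strictly less than the density bound 227138/5 since 5 ∤ 337 (the parts of T(337, 5) cannot all be equal).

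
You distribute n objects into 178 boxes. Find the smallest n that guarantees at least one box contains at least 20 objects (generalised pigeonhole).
n = (20 − 1)·178 + 1 = 3383

By the generalised pigeonhole principle, to guarantee some box contains ≥ r objects we need more than (r − 1) · k objects total. Threshold: n = (r − 1) · k + 1. With r = 20 and k = 178: n = 19 · 178 + 1 = 3382 + 1 = 3383. For n = 3382 = 19 · 178, we can put exactly 19 objects in every box, avoiding 20 in any single one — so 3383 is tight.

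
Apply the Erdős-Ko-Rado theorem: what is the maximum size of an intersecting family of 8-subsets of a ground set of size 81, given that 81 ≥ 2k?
max |F| = C(80, 7) = 3176716400

Erdős-Ko-Rado (1961): when n ≥ 2k, max |F| = C(n−1, k−1). The bound is attained by the star {A : i ∈ A} for any fixed i ∈ [n]. Here C(81−1, 8−1) = C(80, 7) = 3176716400.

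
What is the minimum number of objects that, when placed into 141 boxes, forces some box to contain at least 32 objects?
n = (32 − 1)·141 + 1 = 4372

By the generalised pigeonhole principle, to guarantee some box contains ≥ r objects we need more than (r − 1) · k objects total. Threshold: n = (r − 1) · k + 1. With r = 32 and k = 141: n = 31 · 141 + 1 = 4371 + 1 = 4372. For n = 4371 = 31 · 141, we can put exactly 31 objects in every box, avoiding 32 in any single one — so 4372 is tight.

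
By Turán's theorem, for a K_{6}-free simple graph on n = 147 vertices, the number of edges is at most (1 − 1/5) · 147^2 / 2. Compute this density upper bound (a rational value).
Turán density bound = (4/5) · 147^2/2 = 43218/5 ≈ 8643.6

Turán's theorem: ex(n, K_{r+1}) is achieved by the complete r-partite Turán graph T(n, r) with parts as balanced as possible, and is at most (1 − 1/r) · n^2/2. For r = 5, n = 147: the density bound is (4/5) · 21609/2 = 43218/5 ≈ 8643.6. The integer-valued extremum is e(T(147, 5)) = 8643, which is strictly less than the density bound 43218/5 since 5 ∤ 147 (the parts of T(147, 5) cannot all be equal).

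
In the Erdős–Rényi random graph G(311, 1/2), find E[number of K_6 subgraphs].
E[# K_6] = C(311, 6) · (1/2)^C(6, 2) = 1197177605547 / 2^15 ≈ 36534961.106781

For each 6-subset S of vertices (there are C(311, 6) = 1197177605547 such S), let X_S = 1 if S induces a K_6 (all C(6, 2) = 15 edges present). Then P(X_S = 1) = (1/2)^15 = 1/32768. By linearity of expectation, E[# K_6] = C(311, 6) · (1/2)^15 = 1197177605547 / 32768 ≈ 36534961.106781.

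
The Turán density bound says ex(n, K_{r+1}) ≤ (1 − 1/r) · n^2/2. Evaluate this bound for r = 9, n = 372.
Turán density bound = (8/9) · 372^2/2 = 61504

Turán's theorem: ex(n, K_{r+1}) is achieved by the complete r-partite Turán graph T(n, r) with parts as balanced as possible, and is at most (1 − 1/r) · n^2/2. For r = 9, n = 372: the density bound is (8/9) · 138384/2 = 61504. The integer-valued extremum is e(T(372, 9)) = 61503, which is strictly less than the density bound 61504 since 9 ∤ 372 (the parts of T(372, 9) cannot all be equal).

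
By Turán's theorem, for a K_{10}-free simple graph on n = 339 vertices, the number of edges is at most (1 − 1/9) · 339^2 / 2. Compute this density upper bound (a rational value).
Turán density bound = (8/9) · 339^2/2 = 51076

Turán's theorem: ex(n, K_{r+1}) is achieved by the complete r-partite Turán graph T(n, r) with parts as balanced as possible, and is at most (1 − 1/r) · n^2/2. For r = 9, n = 339: the density bound is (8/9) · 114921/2 = 51076. The integer-valued extremum is e(T(339, 9)) = 51075, which is strictly less than the density bound 51076 since 9 ∤ 339 (the parts of T(339, 9) cannot all be equal).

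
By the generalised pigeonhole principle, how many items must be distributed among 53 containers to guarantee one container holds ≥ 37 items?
n = (37 − 1)·53 + 1 = 1909

By the generalised pigeonhole principle, to guarantee some box contains ≥ r objects we need more than (r − 1) · k objects total. Threshold: n = (r − 1) · k + 1. With r = 37 and k = 53: n = 36 · 53 + 1 = 1908 + 1 = 1909. For n = 1908 = 36 · 53, we can put exactly 36 objects in every box, avoiding 37 in any single one — so 1909 is tight.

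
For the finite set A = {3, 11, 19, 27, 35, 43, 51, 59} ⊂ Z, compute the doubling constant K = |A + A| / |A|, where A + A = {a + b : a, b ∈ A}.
K = |A + A| / |A| = 15/8

Enumerate A + A = {a + b : a, b ∈ A}. With |A| = 8, there are |A|^2 = 64 ordered sum pairs; collecting distinct values, A + A = {6, 14, 22, 30, 38, 46, 54, 62, 70, 78, 86, 94, 102, 110, 118}, so |A + A| = 15. Thus K = 15/8. Here |A + A| = 2|A| − 1 = 15, the minimum possible — so K = 15/8 is minimal, which holds iff A is an arithmetic progression.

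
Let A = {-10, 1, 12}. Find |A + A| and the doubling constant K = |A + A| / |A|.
K = |A + A| / |A| = 5/3

Enumerate A + A = {a + b : a, b ∈ A}. With |A| = 3, there are |A|^2 = 9 ordered sum pairs; collecting distinct values, A + A = {-20, -9, 2, 13, 24}, so |A + A| = 5. Thus K = 5/3. Here |A + A| = 2|A| − 1 = 5, the minimum possible — so K = 5/3 is minimal, which holds iff A is an arithmetic progression.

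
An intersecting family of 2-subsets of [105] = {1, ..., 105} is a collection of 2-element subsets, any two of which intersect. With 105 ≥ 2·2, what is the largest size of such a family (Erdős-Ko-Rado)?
max |F| = C(104, 1) = 104

The Erdős-Ko-Rado theorem states: for n ≥ 2k, an intersecting family of k-subsets of an n-element set has size at most C(n − 1, k − 1), with equality for 'star' families {A ⊆ [n] : |A| = k, i ∈ A} (fix an element i). For n = 105, k = 2: C(104, 1) = 104.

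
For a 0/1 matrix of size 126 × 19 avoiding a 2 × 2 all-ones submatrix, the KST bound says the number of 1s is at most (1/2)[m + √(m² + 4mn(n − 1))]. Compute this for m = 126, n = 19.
z(126, 19; 2, 2) ≤ (1/2)[126 + √(126² + 4·126·19·18)] = (1/2)[126 + √188244] = 279.9355

Kővári–Sós–Turán: let r_1, ..., r_126 be the row sums and z = Σ r_i the total number of 1s. Each pair of columns can share at most one row with both entries 1 (else a 2×2 all-ones block appears), so Σ_i C(r_i, 2) ≤ C(19, 2) = 171. By convexity Σ_i C(r_i, 2) ≥ 126·C(z/126, 2) = z(z − 126)/(2·126), giving z² − 126z − 126·19·18 ≤ 0 and hence z ≤ (1/2)[126 + √(15876 + 4·43092)] = (1/2)[126 + √188244] ≈ (1/2)(126 + 433.8709) = 279.9355.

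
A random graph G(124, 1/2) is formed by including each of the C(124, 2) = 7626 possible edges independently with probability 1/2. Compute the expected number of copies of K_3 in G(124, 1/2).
E[# K_3] = C(124, 3) · (1/2)^C(3, 2) = 310124 / 2^3 = 77531/2 = 38765.5

For each 3-subset S of vertices (there are C(124, 3) = 310124 such S), let X_S = 1 if S induces a K_3 (all C(3, 2) = 3 edges present). Then P(X_S = 1) = (1/2)^3 = 1/8. By linearity of expectation, E[# K_3] = C(124, 3) · (1/2)^3 = 310124 / 8 = 77531/2 = 38765.5.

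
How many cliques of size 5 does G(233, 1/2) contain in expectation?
E[# K_5] = C(233, 5) · (1/2)^C(5, 2) = 5480724326 / 2^10 = 2740362163/512 ≈ 5352269.849609

For each 5-subset S of vertices (there are C(233, 5) = 5480724326 such S), let X_S = 1 if S induces a K_5 (all C(5, 2) = 10 edges present). Then P(X_S = 1) = (1/2)^10 = 1/1024. By linearity of expectation, E[# K_5] = C(233, 5) · (1/2)^10 = 5480724326 / 1024 = 2740362163/512 ≈ 5352269.849609.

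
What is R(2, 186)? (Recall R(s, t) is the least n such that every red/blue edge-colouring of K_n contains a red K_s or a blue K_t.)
R(2, 186) = 186

R(2, k) = k for all k ≥ 2: in a 2-colouring of K_k, either some edge is red (a red K_2) or all edges are blue (a blue K_k). And K_{185} coloured all-blue has no blue K_186, so R(2, 186) > 185. Hence R(2, 186) = 186.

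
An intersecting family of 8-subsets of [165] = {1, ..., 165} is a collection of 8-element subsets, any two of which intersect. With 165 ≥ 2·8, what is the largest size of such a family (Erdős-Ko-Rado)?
max |F| = C(164, 7) = 556052759712

Erdős-Ko-Rado (1961): when n ≥ 2k, max |F| = C(n−1, k−1). The bound is attained by the star {A : i ∈ A} for any fixed i ∈ [n]. Here C(165−1, 8−1) = C(164, 7) = 556052759712.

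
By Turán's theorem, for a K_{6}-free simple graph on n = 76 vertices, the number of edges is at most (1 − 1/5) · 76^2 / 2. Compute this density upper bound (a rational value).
Turán density bound = (4/5) · 76^2/2 = 11552/5 ≈ 2310.4

Turán's theorem: ex(n, K_{r+1}) is achieved by the complete r-partite Turán graph T(n, r) with parts as balanced as possible, and is at most (1 − 1/r) · n^2/2. For r = 5, n = 76: the density bound is (4/5) · 5776/2 = 11552/5 ≈ 2310.4. The integer-valued extremum is e(T(76, 5)) = 2310, which is strictly less than the density bound 11552/5 since 5 ∤ 76 (the parts of T(76, 5) cannot all be equal).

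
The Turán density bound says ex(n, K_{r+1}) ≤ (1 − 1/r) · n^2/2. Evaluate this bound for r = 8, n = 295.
Turán density bound = (7/8) · 295^2/2 = 609175/16 ≈ 38073.4375

Turán's theorem: ex(n, K_{r+1}) is achieved by the complete r-partite Turán graph T(n, r) with parts as balanced as possible, and is at most (1 − 1/r) · n^2/2. For r = 8, n = 295: the density bound is (7/8) · 87025/2 = 609175/16 ≈ 38073.4375. The integer-valued extremum is e(T(295, 8)) = 38073, which is strictly less than the density bound 609175/16 since 8 ∤ 295 (the parts of T(295, 8) cannot all be equal).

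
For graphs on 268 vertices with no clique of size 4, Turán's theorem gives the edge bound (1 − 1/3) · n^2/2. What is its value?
Turán density bound = (2/3) · 268^2/2 = 71824/3 ≈ 23941.3333

Turán's theorem: ex(n, K_{r+1}) is achieved by the complete r-partite Turán graph T(n, r) with parts as balanced as possible, and is at most (1 − 1/r) · n^2/2. For r = 3, n = 268: the density bound is (2/3) · 71824/2 = 71824/3 ≈ 23941.3333. The integer-valued extremum is e(T(268, 3)) = 23941, which is strictly less than the density bound 71824/3 since 3 ∤ 268 (the parts of T(268, 3) cannot all be equal).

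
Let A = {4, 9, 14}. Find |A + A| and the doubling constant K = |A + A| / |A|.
K = |A + A| / |A| = 5/3

Enumerate A + A = {a + b : a, b ∈ A}. With |A| = 3, there are |A|^2 = 9 ordered sum pairs; collecting distinct values, A + A = {8, 13, 18, 23, 28}, so |A + A| = 5. Thus K = 5/3. Here |A + A| = 2|A| − 1 = 5, the minimum possible — so K = 5/3 is minimal, which holds iff A is an arithmetic progression.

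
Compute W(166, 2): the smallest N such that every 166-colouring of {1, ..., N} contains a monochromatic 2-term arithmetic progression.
W(166, 2) = 166 + 1 = 167

A 2-term AP is any pair of integers, so a monochromatic 2-AP exists iff some colour is used at least twice. With 166 colours, the colouring i ↦ i on {1, ..., 166} uses each colour once, avoiding any monochromatic pair, so W(166, 2) > 166. For {1, ..., 167}, pigeonhole forces two integers of the same colour, which form a monochromatic 2-AP. Hence W(166, 2) = 167.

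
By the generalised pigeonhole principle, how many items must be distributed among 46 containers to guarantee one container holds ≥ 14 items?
n = (14 − 1)·46 + 1 = 599

By the generalised pigeonhole principle, to guarantee some box contains ≥ r objects we need more than (r − 1) · k objects total. Threshold: n = (r − 1) · k + 1. With r = 14 and k = 46: n = 13 · 46 + 1 = 598 + 1 = 599. For n = 598 = 13 · 46, we can put exactly 13 objects in every box, avoiding 14 in any single one — so 599 is tight.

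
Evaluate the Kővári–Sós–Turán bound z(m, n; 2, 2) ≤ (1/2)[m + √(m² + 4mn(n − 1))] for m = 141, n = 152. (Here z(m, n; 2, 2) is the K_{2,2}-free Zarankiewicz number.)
z(141, 152; 2, 2) ≤ (1/2)[141 + √(141² + 4·141·152·151)] = (1/2)[141 + √12964809] = 1870.8339

Kővári–Sós–Turán: let r_1, ..., r_141 be the row sums and z = Σ r_i the total number of 1s. Each pair of columns can share at most one row with both entries 1 (else a 2×2 all-ones block appears), so Σ_i C(r_i, 2) ≤ C(152, 2) = 11476. By convexity Σ_i C(r_i, 2) ≥ 141·C(z/141, 2) = z(z − 141)/(2·141), giving z² − 141z − 141·152·151 ≤ 0 and hence z ≤ (1/2)[141 + √(19881 + 4·3236232)] = (1/2)[141 + √12964809] ≈ (1/2)(141 + 3600.6679) = 1870.8339.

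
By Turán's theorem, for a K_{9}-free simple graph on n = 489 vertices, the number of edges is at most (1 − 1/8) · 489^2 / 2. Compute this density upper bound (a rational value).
Turán density bound = (7/8) · 489^2/2 = 1673847/16 ≈ 104615.4375

Turán's theorem: ex(n, K_{r+1}) is achieved by the complete r-partite Turán graph T(n, r) with parts as balanced as possible, and is at most (1 − 1/r) · n^2/2. For r = 8, n = 489: the density bound is (7/8) · 239121/2 = 1673847/16 ≈ 104615.4375. The integer-valued extremum is e(T(489, 8)) = 104615, which is strictly less than the density bound 1673847/16 since 8 ∤ 489 (the parts of T(489, 8) cannot all be equal).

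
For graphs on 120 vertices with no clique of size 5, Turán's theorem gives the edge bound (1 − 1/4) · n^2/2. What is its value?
Turán density bound = (3/4) · 120^2/2 = 5400

Turán's theorem: ex(n, K_{r+1}) is achieved by the complete r-partite Turán graph T(n, r) with parts as balanced as possible, and is at most (1 − 1/r) · n^2/2. For r = 4, n = 120: the density bound is (3/4) · 14400/2 = 5400. Since 4 ∣ 120, the Turán graph T(120, 4) has parts of equal size 30, and its edge count e(T(120, 4)) = 5400 attains the density bound exactly.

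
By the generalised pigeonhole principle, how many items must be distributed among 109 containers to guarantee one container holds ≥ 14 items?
n = (14 − 1)·109 + 1 = 1418

By the generalised pigeonhole principle, to guarantee some box contains ≥ r objects we need more than (r − 1) · k objects total. Threshold: n = (r − 1) · k + 1. With r = 14 and k = 109: n = 13 · 109 + 1 = 1417 + 1 = 1418. For n = 1417 = 13 · 109, we can put exactly 13 objects in every box, avoiding 14 in any single one — so 1418 is tight.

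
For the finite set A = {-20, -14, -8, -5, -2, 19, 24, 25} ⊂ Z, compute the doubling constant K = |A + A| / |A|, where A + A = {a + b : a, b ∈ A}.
K = |A + A| / |A| = 29/8

Enumerate A + A = {a + b : a, b ∈ A}. With |A| = 8, there are |A|^2 = 64 ordered sum pairs; collecting distinct values, A + A = {-40, -34, -28, -25, -22, -19, -16, -13, -10, -7, -4, -1, 4, 5, 10, 11, 14, 16, 17, 19, 20, 22, 23, 38, 43, 44, 48, 49, 50}, so |A + A| = 29. Thus K = 29/8. For comparison, the minimum possible |A + A| over all 8-element sets is 2·8 − 1 = 15 (so min K = 15/8), attained only by arithmetic progressions.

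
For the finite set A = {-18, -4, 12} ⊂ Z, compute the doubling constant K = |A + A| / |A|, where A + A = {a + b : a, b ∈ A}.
K = |A + A| / |A| = 6/3 = 2

Enumerate A + A = {a + b : a, b ∈ A}. With |A| = 3, there are |A|^2 = 9 ordered sum pairs; collecting distinct values, A + A = {-36, -22, -8, -6, 8, 24}, so |A + A| = 6. Thus K = 6/3 = 2. For comparison, the minimum possible |A + A| over all 3-element sets is 2·3 − 1 = 5 (so min K = 5/3), attained only by arithmetic progressions.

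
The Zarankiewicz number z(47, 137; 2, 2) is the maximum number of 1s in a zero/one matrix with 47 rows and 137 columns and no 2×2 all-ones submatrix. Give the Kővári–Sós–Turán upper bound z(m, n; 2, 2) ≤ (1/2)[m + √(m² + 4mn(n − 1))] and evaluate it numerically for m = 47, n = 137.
z(47, 137; 2, 2) ≤ (1/2)[47 + √(47² + 4·47·137·136)] = (1/2)[47 + √3505025] = 959.5856

Kővári–Sós–Turán: let r_1, ..., r_47 be the row sums and z = Σ r_i the total number of 1s. Each pair of columns can share at most one row with both entries 1 (else a 2×2 all-ones block appears), so Σ_i C(r_i, 2) ≤ C(137, 2) = 9316. By convexity Σ_i C(r_i, 2) ≥ 47·C(z/47, 2) = z(z − 47)/(2·47), giving z² − 47z − 47·137·136 ≤ 0 and hence z ≤ (1/2)[47 + √(2209 + 4·875704)] = (1/2)[47 + √3505025] ≈ (1/2)(47 + 1872.1712) = 959.5856.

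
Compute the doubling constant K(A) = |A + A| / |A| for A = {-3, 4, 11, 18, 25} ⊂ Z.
K = |A + A| / |A| = 9/5

Enumerate A + A = {a + b : a, b ∈ A}. With |A| = 5, there are |A|^2 = 25 ordered sum pairs; collecting distinct values, A + A = {-6, 1, 8, 15, 22, 29, 36, 43, 50}, so |A + A| = 9. Thus K = 9/5. Here |A + A| = 2|A| − 1 = 9, the minimum possible — so K = 9/5 is minimal, which holds iff A is an arithmetic progression.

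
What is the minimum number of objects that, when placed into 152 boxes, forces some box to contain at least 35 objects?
n = (35 − 1)·152 + 1 = 5169

By the generalised pigeonhole principle, to guarantee some box contains ≥ r objects we need more than (r − 1) · k objects total. Threshold: n = (r − 1) · k + 1. With r = 35 and k = 152: n = 34 · 152 + 1 = 5168 + 1 = 5169. For n = 5168 = 34 · 152, we can put exactly 34 objects in every box, avoiding 35 in any single one — so 5169 is tight.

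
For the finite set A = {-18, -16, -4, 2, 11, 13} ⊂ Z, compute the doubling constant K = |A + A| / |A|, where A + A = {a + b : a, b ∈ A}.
K = |A + A| / |A| = 20/6 = 10/3

Enumerate A + A = {a + b : a, b ∈ A}. With |A| = 6, there are |A|^2 = 36 ordered sum pairs; collecting distinct values, A + A = {-36, -34, -32, -22, -20, -16, -14, -8, -7, -5, -3, -2, 4, 7, 9, 13, 15, 22, 24, 26}, so |A + A| = 20. Thus K = 20/6 = 10/3. For comparison, the minimum possible |A + A| over all 6-element sets is 2·6 − 1 = 11 (so min K = 11/6), attained only by arithmetic progressions.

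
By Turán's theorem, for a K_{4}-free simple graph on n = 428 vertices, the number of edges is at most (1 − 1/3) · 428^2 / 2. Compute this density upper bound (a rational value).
Turán density bound = (2/3) · 428^2/2 = 183184/3 ≈ 61061.3333

Turán's theorem: ex(n, K_{r+1}) is achieved by the complete r-partite Turán graph T(n, r) with parts as balanced as possible, and is at most (1 − 1/r) · n^2/2. For r = 3, n = 428: the density bound is (2/3) · 183184/2 = 183184/3 ≈ 61061.3333. The integer-valued extremum is e(T(428, 3)) = 61061, which is strictly less than the density bound 183184/3 since 3 ∤ 428 (the parts of T(428, 3) cannot all be equal).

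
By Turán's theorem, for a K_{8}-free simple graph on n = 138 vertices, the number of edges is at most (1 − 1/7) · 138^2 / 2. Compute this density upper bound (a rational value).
Turán density bound = (6/7) · 138^2/2 = 57132/7 ≈ 8161.7143

Turán's theorem: ex(n, K_{r+1}) is achieved by the complete r-partite Turán graph T(n, r) with parts as balanced as possible, and is at most (1 − 1/r) · n^2/2. For r = 7, n = 138: the density bound is (6/7) · 19044/2 = 57132/7 ≈ 8161.7143. The integer-valued extremum is e(T(138, 7)) = 8161, which is strictly less than the density bound 57132/7 since 7 ∤ 138 (the parts of T(138, 7) cannot all be equal).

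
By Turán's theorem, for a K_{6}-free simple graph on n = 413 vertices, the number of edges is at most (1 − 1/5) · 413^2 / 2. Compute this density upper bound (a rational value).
Turán density bound = (4/5) · 413^2/2 = 341138/5 ≈ 68227.6

Turán's theorem: ex(n, K_{r+1}) is achieved by the complete r-partite Turán graph T(n, r) with parts as balanced as possible, and is at most (1 − 1/r) · n^2/2. For r = 5, n = 413: the density bound is (4/5) · 170569/2 = 341138/5 ≈ 68227.6. The integer-valued extremum is e(T(413, 5)) = 68227, which is strictly less than the density bound 341138/5 since 5 ∤ 413 (the parts of T(413, 5) cannot all be equal).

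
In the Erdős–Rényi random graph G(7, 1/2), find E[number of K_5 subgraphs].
E[# K_5] = C(7, 5) · (1/2)^C(5, 2) = 21 / 2^10 ≈ 0.020508

For each 5-subset S of vertices (there are C(7, 5) = 21 such S), let X_S = 1 if S induces a K_5 (all C(5, 2) = 10 edges present). Then P(X_S = 1) = (1/2)^10 = 1/1024. By linearity of expectation, E[# K_5] = C(7, 5) · (1/2)^10 = 21 / 1024 ≈ 0.020508.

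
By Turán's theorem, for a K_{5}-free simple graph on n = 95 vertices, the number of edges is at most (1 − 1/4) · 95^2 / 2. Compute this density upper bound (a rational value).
Turán density bound = (3/4) · 95^2/2 = 27075/8 ≈ 3384.375

Turán's theorem: ex(n, K_{r+1}) is achieved by the complete r-partite Turán graph T(n, r) with parts as balanced as possible, and is at most (1 − 1/r) · n^2/2. For r = 4, n = 95: the density bound is (3/4) · 9025/2 = 27075/8 ≈ 3384.375. The integer-valued extremum is e(T(95, 4)) = 3384, which is strictly less than the density bound 27075/8 since 4 ∤ 95 (the parts of T(95, 4) cannot all be equal).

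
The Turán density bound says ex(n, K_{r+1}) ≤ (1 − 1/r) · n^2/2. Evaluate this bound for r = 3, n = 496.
Turán density bound = (2/3) · 496^2/2 = 246016/3 ≈ 82005.3333

Turán's theorem: ex(n, K_{r+1}) is achieved by the complete r-partite Turán graph T(n, r) with parts as balanced as possible, and is at most (1 − 1/r) · n^2/2. For r = 3, n = 496: the density bound is (2/3) · 246016/2 = 246016/3 ≈ 82005.3333. The integer-valued extremum is e(T(496, 3)) = 82005, which is strictly less than the density bound 246016/3 since 3 ∤ 496 (the parts of T(496, 3) cannot all be equal).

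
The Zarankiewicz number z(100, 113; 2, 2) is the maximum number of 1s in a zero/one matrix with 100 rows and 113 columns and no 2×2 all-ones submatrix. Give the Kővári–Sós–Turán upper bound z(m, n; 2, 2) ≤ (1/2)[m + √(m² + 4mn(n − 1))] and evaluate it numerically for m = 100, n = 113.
z(100, 113; 2, 2) ≤ (1/2)[100 + √(100² + 4·100·113·112)] = (1/2)[100 + √5072400] = 1176.0995

Kővári–Sós–Turán: let r_1, ..., r_100 be the row sums and z = Σ r_i the total number of 1s. Each pair of columns can share at most one row with both entries 1 (else a 2×2 all-ones block appears), so Σ_i C(r_i, 2) ≤ C(113, 2) = 6328. By convexity Σ_i C(r_i, 2) ≥ 100·C(z/100, 2) = z(z − 100)/(2·100), giving z² − 100z − 100·113·112 ≤ 0 and hence z ≤ (1/2)[100 + √(10000 + 4·1265600)] = (1/2)[100 + √5072400] ≈ (1/2)(100 + 2252.1989) = 1176.0995.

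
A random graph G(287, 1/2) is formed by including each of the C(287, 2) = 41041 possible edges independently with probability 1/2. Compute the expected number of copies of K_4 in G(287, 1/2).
E[# K_4] = C(287, 4) · (1/2)^C(4, 2) = 276821545 / 2^6 = 4325336.640625

For each 4-subset S of vertices (there are C(287, 4) = 276821545 such S), let X_S = 1 if S induces a K_4 (all C(4, 2) = 6 edges present). Then P(X_S = 1) = (1/2)^6 = 1/64. By linearity of expectation, E[# K_4] = C(287, 4) · (1/2)^6 = 276821545 / 64 = 4325336.640625.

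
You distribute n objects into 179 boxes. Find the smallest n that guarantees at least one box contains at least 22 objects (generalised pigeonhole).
n = (22 − 1)·179 + 1 = 3760

By the generalised pigeonhole principle, to guarantee some box contains ≥ r objects we need more than (r − 1) · k objects total. Threshold: n = (r − 1) · k + 1. With r = 22 and k = 179: n = 21 · 179 + 1 = 3759 + 1 = 3760. For n = 3759 = 21 · 179, we can put exactly 21 objects in every box, avoiding 22 in any single one — so 3760 is tight.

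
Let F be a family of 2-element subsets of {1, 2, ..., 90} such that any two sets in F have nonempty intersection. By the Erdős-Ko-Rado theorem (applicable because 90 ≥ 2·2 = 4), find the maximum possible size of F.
max |F| = C(89, 1) = 89

The Erdős-Ko-Rado theorem states: for n ≥ 2k, an intersecting family of k-subsets of an n-element set has size at most C(n − 1, k − 1), with equality for 'star' families {A ⊆ [n] : |A| = k, i ∈ A} (fix an element i). For n = 90, k = 2: C(89, 1) = 89.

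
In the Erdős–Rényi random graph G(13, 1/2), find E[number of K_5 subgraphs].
E[# K_5] = C(13, 5) · (1/2)^C(5, 2) = 1287 / 2^10 ≈ 1.256836

For each 5-subset S of vertices (there are C(13, 5) = 1287 such S), let X_S = 1 if S induces a K_5 (all C(5, 2) = 10 edges present). Then P(X_S = 1) = (1/2)^10 = 1/1024. By linearity of expectation, E[# K_5] = C(13, 5) · (1/2)^10 = 1287 / 1024 ≈ 1.256836.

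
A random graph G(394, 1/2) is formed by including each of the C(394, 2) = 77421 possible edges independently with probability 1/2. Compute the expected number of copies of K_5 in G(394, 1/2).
E[# K_5] = C(394, 5) · (1/2)^C(5, 2) = 77132064828 / 2^10 = 19283016207/256 ≈ 75324282.058594

For each 5-subset S of vertices (there are C(394, 5) = 77132064828 such S), let X_S = 1 if S induces a K_5 (all C(5, 2) = 10 edges present). Then P(X_S = 1) = (1/2)^10 = 1/1024. By linearity of expectation, E[# K_5] = C(394, 5) · (1/2)^10 = 77132064828 / 1024 = 19283016207/256 ≈ 75324282.058594.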